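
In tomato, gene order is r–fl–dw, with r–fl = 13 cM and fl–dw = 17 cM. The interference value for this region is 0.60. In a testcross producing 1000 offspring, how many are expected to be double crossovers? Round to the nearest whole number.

9

Map distances give recombination frequencies of 0.130 and 0.170 for the two intervals.
With interference 0.60 (so coincidence = 0.40), expected double-crossover frequency = 0.130 × 0.170 × 0.40 = 0.00884.
Expected number = 0.00884 × 1000 = 8.84 ≈ 9.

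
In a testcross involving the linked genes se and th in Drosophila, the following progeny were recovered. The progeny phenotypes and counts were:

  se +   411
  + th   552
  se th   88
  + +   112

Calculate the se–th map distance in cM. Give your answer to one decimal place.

17.2 cM

The two most frequent classes, + th (552) and se + (411), are the parental types, so the F1 was + th / se +.
The recombinant classes are + + and se th: 112 + 88 = 200.
Recombination frequency = 200/1163 = 0.1720 ≈ 17.2%, i.e. 17.2 cM.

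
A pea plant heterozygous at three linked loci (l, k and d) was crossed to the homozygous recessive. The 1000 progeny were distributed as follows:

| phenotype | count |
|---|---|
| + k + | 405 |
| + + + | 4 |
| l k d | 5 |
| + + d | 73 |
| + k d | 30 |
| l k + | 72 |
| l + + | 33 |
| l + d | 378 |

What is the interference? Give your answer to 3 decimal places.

The two most frequent reciprocal classes, l + d and + k +, are the parental types, so the F1 was l + d / + k +.
The two rarest classes, l k d and + + +, are the double crossovers. Comparing them with the parentals, only the k allele has switched, so k is the middle locus and the order is d – k – l.
d–k: (63 + 9)/1000 = 0.0720; k–l: (145 + 9)/1000 = 0.1540.
Expected DCO frequency = 0.0720 × 0.1540 ≈ 0.01109; observed = 9/1000 ≈ 0.00900.
Coefficient of coincidence = 0.00900/0.01109 ≈ 0.812; interference = 1 − 0.812 = 0.188.

0.188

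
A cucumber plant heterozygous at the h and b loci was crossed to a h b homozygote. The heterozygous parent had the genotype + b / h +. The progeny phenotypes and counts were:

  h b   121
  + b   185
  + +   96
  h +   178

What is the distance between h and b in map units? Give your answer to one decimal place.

37.4 map units

The recombinant classes are + + and h b: 96 + 121 = 217.
Recombination frequency = 217/580 = 0.3741 ≈ 37.4%, i.e. 37.4 map units.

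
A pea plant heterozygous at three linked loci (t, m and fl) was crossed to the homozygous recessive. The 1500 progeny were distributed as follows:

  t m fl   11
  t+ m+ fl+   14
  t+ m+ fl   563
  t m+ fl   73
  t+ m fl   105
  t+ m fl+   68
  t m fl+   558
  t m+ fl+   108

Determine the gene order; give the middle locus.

fl

The two most frequent reciprocal classes, t+ m+ fl and t m fl+, are the parental types, so the F1 was t+ m+ fl / t m fl+.
The two rarest classes, t+ m+ fl+ and t m fl, are the double crossovers. Comparing them with the parentals, only the fl allele has switched, so fl is the middle locus and the order is t – fl – m.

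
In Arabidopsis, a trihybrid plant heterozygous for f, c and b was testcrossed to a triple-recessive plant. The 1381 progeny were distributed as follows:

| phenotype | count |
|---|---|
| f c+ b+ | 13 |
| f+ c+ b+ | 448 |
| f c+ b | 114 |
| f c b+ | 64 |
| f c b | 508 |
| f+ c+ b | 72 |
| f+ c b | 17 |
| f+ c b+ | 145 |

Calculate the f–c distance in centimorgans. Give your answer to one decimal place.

The two most frequent reciprocal classes, f+ c+ b+ and f c b, are the parental types, so the F1 was f+ c+ b+ / f c b.
The two rarest classes, f c+ b+ and f+ c b, are the double crossovers. Comparing them with the parentals, only the f allele has switched, so f is the middle locus and the order is b – f – c.
Crossovers in the f–c interval produce the single-crossover classes f+ c b+ and f c+ b (145 + 114 = 259) plus the double crossovers (30).
RF(f–c) = (259 + 30) / 1381 = 289/1381 = 0.2093 → 20.9 centimorgans.

20.9 centimorgans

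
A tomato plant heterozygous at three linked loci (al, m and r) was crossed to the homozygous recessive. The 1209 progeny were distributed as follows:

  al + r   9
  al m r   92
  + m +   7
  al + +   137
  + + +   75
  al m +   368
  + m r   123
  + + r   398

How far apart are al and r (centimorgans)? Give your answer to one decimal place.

The two most frequent reciprocal classes, al m + and + + r, are the parental types, so the F1 was al m + / + + r.
The two rarest classes, + m + and al + r, are the double crossovers. Comparing them with the parentals, only the al allele has switched, so al is the middle locus and the order is r – al – m.
Crossovers in the r–al interval produce the single-crossover classes al m r and + + + (92 + 75 = 167) plus the double crossovers (16).
RF(r–al) = (167 + 16) / 1209 = 183/1209 = 0.1514 → 15.1 centimorgans.

15.1 centimorgans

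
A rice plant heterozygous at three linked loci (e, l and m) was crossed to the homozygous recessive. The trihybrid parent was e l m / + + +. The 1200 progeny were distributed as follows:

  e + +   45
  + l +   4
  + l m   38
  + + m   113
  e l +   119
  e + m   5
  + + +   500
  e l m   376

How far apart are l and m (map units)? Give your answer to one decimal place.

20.1 map units

The two rarest classes, e + m and + l +, are the double crossovers. Comparing them with the parentals, only the l allele has switched, so l is the middle locus and the order is e – l – m.
Crossovers in the l–m interval produce the single-crossover classes e l + and + + m (119 + 113 = 232) plus the double crossovers (9).
RF(l–m) = (232 + 9) / 1200 = 241/1200 = 0.2008 → 20.1 map units.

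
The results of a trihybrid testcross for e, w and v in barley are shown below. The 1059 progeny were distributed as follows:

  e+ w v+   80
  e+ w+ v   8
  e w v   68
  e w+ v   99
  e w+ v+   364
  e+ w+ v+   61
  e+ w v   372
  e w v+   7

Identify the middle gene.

w

The two most frequent reciprocal classes, e w+ v+ and e+ w v, are the parental types, so the F1 was e w+ v+ / e+ w v.
The two rarest classes, e w v+ and e+ w+ v, are the double crossovers. Comparing them with the parentals, only the w allele has switched, so w is the middle locus and the order is v – w – e.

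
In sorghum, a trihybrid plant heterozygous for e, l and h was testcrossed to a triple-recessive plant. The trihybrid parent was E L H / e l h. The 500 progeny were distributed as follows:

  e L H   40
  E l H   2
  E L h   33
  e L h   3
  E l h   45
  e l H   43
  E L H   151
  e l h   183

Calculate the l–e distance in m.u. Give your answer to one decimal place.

18.0 m.u.

The two rarest classes, E l H and e L h, are the double crossovers. Comparing them with the parentals, only the l allele has switched, so l is the middle locus and the order is e – l – h.
Crossovers in the e–l interval produce the single-crossover classes e L H and E l h (40 + 45 = 85) plus the double crossovers (5).
RF(e–l) = (85 + 5) / 500 = 90/500 = 0.1800 → 18.0 m.u.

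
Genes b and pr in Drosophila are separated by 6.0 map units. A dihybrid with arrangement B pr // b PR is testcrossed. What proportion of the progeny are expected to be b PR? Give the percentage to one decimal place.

A map distance of 6.0 map units corresponds to a recombination frequency of 0.060.
The F1 is B pr / b PR, so b PR is a parental gamete class with expected frequency (1 − r)/2 = 0.940/2 = 0.4700.
That is 0.4700 = 47.0% of the progeny.

47.0%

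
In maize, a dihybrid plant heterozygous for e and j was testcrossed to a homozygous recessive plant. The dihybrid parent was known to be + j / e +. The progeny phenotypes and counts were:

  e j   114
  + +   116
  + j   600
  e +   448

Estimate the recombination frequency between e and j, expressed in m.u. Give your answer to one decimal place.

The recombinant classes are + + and e j: 116 + 114 = 230.
Recombination frequency = 230/1278 = 0.1800 ≈ 18.0%, i.e. 18.0 m.u.

18.0 m.u.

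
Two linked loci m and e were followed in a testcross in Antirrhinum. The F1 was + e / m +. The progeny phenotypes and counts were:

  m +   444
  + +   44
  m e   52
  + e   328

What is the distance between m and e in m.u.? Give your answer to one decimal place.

11.1 m.u.

The recombinant classes are + + and m e: 44 + 52 = 96.
Recombination frequency = 96/868 = 0.1106 ≈ 11.1%, i.e. 11.1 m.u.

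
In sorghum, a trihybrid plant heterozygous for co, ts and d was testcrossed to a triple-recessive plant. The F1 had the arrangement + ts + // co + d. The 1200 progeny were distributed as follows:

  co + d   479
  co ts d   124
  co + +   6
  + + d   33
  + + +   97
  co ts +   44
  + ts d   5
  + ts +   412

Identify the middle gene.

The two rarest classes, + ts d and co + +, are the double crossovers. Comparing them with the parentals, only the d allele has switched, so d is the middle locus and the order is co – d – ts.

d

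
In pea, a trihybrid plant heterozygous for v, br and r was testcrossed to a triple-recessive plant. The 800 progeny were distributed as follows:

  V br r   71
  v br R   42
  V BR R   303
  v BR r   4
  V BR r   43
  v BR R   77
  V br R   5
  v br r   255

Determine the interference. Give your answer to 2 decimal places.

0.51

The two most frequent reciprocal classes, v br r and V BR R, are the parental types, so the F1 was v br r / V BR R.
The two rarest classes, v BR r and V br R, are the double crossovers. Comparing them with the parentals, only the br allele has switched, so br is the middle locus and the order is r – br – v.
r–br: (85 + 9)/800 = 0.1175; br–v: (148 + 9)/800 = 0.1963.
Expected DCO frequency = 0.1175 × 0.1963 ≈ 0.02307; observed = 9/800 ≈ 0.01125.
Coefficient of coincidence = 0.01125/0.02307 ≈ 0.49; interference = 1 − 0.49 = 0.51.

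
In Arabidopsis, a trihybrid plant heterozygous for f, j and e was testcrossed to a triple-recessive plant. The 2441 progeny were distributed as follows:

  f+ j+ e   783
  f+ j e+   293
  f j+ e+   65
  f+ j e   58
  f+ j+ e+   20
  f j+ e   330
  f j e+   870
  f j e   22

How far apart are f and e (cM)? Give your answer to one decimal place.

The two most frequent reciprocal classes, f j e+ and f+ j+ e, are the parental types, so the F1 was f j e+ / f+ j+ e.
The two rarest classes, f j e and f+ j+ e+, are the double crossovers. Comparing them with the parentals, only the e allele has switched, so e is the middle locus and the order is j – e – f.
Crossovers in the e–f interval produce the single-crossover classes f+ j e+ and f j+ e (293 + 330 = 623) plus the double crossovers (42).
RF(e–f) = (623 + 42) / 2441 = 665/2441 = 0.2724 → 27.2 cM.

27.2 cM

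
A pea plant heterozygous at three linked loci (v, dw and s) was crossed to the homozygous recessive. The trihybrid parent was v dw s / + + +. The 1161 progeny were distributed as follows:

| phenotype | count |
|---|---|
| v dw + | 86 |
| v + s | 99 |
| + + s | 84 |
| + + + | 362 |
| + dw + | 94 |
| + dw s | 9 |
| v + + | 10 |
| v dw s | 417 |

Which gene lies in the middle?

v

The two rarest classes, + dw s and v + +, are the double crossovers. Comparing them with the parentals, only the v allele has switched, so v is the middle locus and the order is dw – v – s.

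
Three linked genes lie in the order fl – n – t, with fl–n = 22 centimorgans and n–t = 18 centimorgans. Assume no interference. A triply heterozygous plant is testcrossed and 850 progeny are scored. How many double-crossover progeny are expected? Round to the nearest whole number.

34

Map distances give recombination frequencies of 0.220 and 0.180 for the two intervals.
With no interference, expected double-crossover frequency = 0.220 × 0.180 = 0.03960.
Expected number = 0.03960 × 850 = 33.66 ≈ 34.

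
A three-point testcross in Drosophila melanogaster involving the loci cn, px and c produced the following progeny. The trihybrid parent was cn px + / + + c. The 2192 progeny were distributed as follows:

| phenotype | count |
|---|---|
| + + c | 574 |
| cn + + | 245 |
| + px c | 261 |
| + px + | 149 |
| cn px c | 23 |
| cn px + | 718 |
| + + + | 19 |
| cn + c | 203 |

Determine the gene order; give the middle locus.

The two rarest classes, cn px c and + + +, are the double crossovers. Comparing them with the parentals, only the c allele has switched, so c is the middle locus and the order is px – c – cn.

c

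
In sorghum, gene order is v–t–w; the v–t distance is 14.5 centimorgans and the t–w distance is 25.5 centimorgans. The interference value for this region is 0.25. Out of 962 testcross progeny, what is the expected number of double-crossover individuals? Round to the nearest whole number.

Map distances give recombination frequencies of 0.145 and 0.255 for the two intervals.
With interference 0.25 (so coincidence = 0.75), expected double-crossover frequency = 0.145 × 0.255 × 0.75 = 0.02773.
Expected number = 0.02773 × 962 = 26.68 ≈ 27.

27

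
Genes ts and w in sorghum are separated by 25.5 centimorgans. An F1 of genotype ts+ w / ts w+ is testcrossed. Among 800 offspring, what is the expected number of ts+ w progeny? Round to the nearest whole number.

298

A map distance of 25.5 centimorgans corresponds to a recombination frequency of 0.255.
The F1 is ts+ w / ts w+, so ts+ w is a parental gamete class with expected frequency (1 − r)/2 = 0.745/2 = 0.3725.
Expected number = 0.3725 × 800 = 298.00 ≈ 298.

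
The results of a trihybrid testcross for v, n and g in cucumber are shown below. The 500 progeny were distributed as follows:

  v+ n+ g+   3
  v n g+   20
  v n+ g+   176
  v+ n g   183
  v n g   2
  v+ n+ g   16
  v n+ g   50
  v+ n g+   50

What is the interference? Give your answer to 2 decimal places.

The two most frequent reciprocal classes, v+ n g and v n+ g+, are the parental types, so the F1 was v+ n g / v n+ g+.
The two rarest classes, v n g and v+ n+ g+, are the double crossovers. Comparing them with the parentals, only the v allele has switched, so v is the middle locus and the order is g – v – n.
g–v: (100 + 5)/500 = 0.2100; v–n: (36 + 5)/500 = 0.0820.
Expected DCO frequency = 0.2100 × 0.0820 ≈ 0.01722; observed = 5/500 ≈ 0.01000.
Coefficient of coincidence = 0.01000/0.01722 ≈ 0.58; interference = 1 − 0.58 = 0.42.

0.42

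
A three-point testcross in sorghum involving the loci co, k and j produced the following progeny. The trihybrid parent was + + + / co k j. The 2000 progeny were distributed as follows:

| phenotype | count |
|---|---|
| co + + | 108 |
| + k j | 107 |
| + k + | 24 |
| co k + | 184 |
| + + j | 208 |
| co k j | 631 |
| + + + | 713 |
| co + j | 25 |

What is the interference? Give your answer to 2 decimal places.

The two rarest classes, + k + and co + j, are the double crossovers. Comparing them with the parentals, only the k allele has switched, so k is the middle locus and the order is j – k – co.
j–k: (392 + 49)/2000 = 0.2205; k–co: (215 + 49)/2000 = 0.1320.
Expected DCO frequency = 0.2205 × 0.1320 ≈ 0.02911; observed = 49/2000 ≈ 0.02450.
Coefficient of coincidence = 0.02450/0.02911 ≈ 0.84; interference = 1 − 0.84 = 0.16.

0.16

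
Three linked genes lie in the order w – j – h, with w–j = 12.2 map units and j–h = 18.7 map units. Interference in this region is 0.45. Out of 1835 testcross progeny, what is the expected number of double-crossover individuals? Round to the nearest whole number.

Map distances give recombination frequencies of 0.122 and 0.187 for the two intervals.
With interference 0.45 (so coincidence = 0.55), expected double-crossover frequency = 0.122 × 0.187 × 0.55 = 0.01255.
Expected number = 0.01255 × 1835 = 23.03 ≈ 23.

23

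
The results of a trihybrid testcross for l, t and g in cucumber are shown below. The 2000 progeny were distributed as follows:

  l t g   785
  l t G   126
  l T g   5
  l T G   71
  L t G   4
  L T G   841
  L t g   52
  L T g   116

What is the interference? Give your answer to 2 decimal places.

0.46

The two most frequent reciprocal classes, l t g and L T G, are the parental types, so the F1 was l t g / L T G.
The two rarest classes, l T g and L t G, are the double crossovers. Comparing them with the parentals, only the t allele has switched, so t is the middle locus and the order is g – t – l.
g–t: (242 + 9)/2000 = 0.1255; t–l: (123 + 9)/2000 = 0.0660.
Expected DCO frequency = 0.1255 × 0.0660 ≈ 0.00828; observed = 9/2000 ≈ 0.00450.
Coefficient of coincidence = 0.00450/0.00828 ≈ 0.54; interference = 1 − 0.54 = 0.46.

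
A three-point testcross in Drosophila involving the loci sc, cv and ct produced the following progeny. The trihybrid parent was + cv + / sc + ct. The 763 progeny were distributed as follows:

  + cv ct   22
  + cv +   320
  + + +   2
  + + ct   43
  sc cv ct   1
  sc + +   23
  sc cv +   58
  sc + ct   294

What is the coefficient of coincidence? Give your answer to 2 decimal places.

The two rarest classes, + + + and sc cv ct, are the double crossovers. Comparing them with the parentals, only the cv allele has switched, so cv is the middle locus and the order is sc – cv – ct.
sc–cv: (101 + 3)/763 = 0.1363; cv–ct: (45 + 3)/763 = 0.0629.
Expected DCO frequency = 0.1363 × 0.0629 ≈ 0.00857; observed = 3/763 ≈ 0.00393.
Coefficient of coincidence = 0.00393/0.00857 ≈ 0.46.

0.46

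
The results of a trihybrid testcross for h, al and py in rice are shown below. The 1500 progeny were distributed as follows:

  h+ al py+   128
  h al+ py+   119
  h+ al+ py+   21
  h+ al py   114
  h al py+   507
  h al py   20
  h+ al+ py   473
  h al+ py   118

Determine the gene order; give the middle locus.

py

The two most frequent reciprocal classes, h al py+ and h+ al+ py, are the parental types, so the F1 was h al py+ / h+ al+ py.
The two rarest classes, h al py and h+ al+ py+, are the double crossovers. Comparing them with the parentals, only the py allele has switched, so py is the middle locus and the order is al – py – h.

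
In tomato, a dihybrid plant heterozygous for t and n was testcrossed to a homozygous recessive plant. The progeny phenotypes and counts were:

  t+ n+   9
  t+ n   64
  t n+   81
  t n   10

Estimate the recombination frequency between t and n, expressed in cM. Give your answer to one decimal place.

11.6 cM

The two most frequent classes, t+ n (64) and t n+ (81), are the parental types, so the F1 was t+ n / t n+.
The recombinant classes are t+ n+ and t n: 9 + 10 = 19.
Recombination frequency = 19/164 = 0.1159 ≈ 11.6%, i.e. 11.6 cM.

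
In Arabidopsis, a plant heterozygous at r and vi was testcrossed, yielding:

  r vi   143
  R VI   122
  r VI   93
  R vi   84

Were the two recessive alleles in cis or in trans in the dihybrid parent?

cis

The two most frequent classes are R VI (122) and r vi (143); these are the parental (non-recombinant) types.
So the F1 carried R VI on one chromosome and r vi on the other — the recessive alleles are on the same chromosome (cis / coupling).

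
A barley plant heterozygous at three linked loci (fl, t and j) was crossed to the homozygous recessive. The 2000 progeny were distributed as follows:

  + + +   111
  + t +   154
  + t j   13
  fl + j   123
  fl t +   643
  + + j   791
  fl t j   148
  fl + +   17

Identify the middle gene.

The two most frequent reciprocal classes, + + j and fl t +, are the parental types, so the F1 was + + j / fl t +.
The two rarest classes, + t j and fl + +, are the double crossovers. Comparing them with the parentals, only the t allele has switched, so t is the middle locus and the order is fl – t – j.

t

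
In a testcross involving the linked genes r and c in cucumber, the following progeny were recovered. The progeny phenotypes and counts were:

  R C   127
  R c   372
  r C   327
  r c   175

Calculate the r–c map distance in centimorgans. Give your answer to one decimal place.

30.2 centimorgans

The two most frequent classes, R c (372) and r C (327), are the parental types, so the F1 was R c / r C.
The recombinant classes are R C and r c: 127 + 175 = 302.
Recombination frequency = 302/1001 = 0.3017 ≈ 30.2%, i.e. 30.2 centimorgans.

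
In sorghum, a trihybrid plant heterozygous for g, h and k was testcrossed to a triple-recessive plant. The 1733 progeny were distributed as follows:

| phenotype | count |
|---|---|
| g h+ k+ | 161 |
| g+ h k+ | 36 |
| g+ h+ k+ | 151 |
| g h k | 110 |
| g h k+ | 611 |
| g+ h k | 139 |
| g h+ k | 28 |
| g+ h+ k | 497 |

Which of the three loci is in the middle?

g

The two most frequent reciprocal classes, g h k+ and g+ h+ k, are the parental types, so the F1 was g h k+ / g+ h+ k.
The two rarest classes, g+ h k+ and g h+ k, are the double crossovers. Comparing them with the parentals, only the g allele has switched, so g is the middle locus and the order is k – g – h.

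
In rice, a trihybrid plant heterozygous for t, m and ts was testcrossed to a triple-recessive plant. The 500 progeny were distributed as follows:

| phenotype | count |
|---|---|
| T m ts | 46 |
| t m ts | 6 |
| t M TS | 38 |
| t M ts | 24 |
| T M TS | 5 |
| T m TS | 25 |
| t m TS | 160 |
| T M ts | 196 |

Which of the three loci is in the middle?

The two most frequent reciprocal classes, T M ts and t m TS, are the parental types, so the F1 was T M ts / t m TS.
The two rarest classes, T M TS and t m ts, are the double crossovers. Comparing them with the parentals, only the ts allele has switched, so ts is the middle locus and the order is m – ts – t.

ts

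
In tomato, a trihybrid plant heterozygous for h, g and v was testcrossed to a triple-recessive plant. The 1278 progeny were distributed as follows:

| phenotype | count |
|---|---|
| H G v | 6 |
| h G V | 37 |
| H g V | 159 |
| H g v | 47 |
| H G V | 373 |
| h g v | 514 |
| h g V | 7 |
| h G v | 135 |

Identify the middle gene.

The two most frequent reciprocal classes, h g v and H G V, are the parental types, so the F1 was h g v / H G V.
The two rarest classes, h g V and H G v, are the double crossovers. Comparing them with the parentals, only the v allele has switched, so v is the middle locus and the order is h – v – g.

v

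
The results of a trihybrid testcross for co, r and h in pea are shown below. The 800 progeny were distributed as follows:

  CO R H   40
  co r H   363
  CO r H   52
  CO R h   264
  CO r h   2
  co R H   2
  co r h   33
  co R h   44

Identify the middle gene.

The two most frequent reciprocal classes, co r H and CO R h, are the parental types, so the F1 was co r H / CO R h.
The two rarest classes, co R H and CO r h, are the double crossovers. Comparing them with the parentals, only the r allele has switched, so r is the middle locus and the order is h – r – co.

r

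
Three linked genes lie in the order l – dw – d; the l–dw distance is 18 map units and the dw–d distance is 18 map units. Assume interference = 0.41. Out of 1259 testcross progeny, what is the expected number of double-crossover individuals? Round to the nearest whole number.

24

Map distances give recombination frequencies of 0.180 and 0.180 for the two intervals.
With interference 0.41 (so coincidence = 0.59), expected double-crossover frequency = 0.180 × 0.180 × 0.59 = 0.01912.
Expected number = 0.01912 × 1259 = 24.07 ≈ 24.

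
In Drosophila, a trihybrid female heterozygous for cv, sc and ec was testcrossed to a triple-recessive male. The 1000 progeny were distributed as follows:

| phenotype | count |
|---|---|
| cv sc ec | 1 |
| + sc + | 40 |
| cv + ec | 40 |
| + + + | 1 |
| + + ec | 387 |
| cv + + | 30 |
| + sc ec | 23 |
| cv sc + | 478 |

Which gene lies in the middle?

The two most frequent reciprocal classes, + + ec and cv sc +, are the parental types, so the F1 was + + ec / cv sc +.
The two rarest classes, + + + and cv sc ec, are the double crossovers. Comparing them with the parentals, only the ec allele has switched, so ec is the middle locus and the order is sc – ec – cv.

ec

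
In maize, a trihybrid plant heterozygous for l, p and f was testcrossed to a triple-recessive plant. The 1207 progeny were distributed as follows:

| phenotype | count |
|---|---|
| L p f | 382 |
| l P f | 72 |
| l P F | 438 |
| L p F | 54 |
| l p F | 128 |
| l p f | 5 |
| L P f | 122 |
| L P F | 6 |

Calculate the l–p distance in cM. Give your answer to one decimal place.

21.6 cM

The two most frequent reciprocal classes, L p f and l P F, are the parental types, so the F1 was L p f / l P F.
The two rarest classes, l p f and L P F, are the double crossovers. Comparing them with the parentals, only the l allele has switched, so l is the middle locus and the order is f – l – p.
Crossovers in the l–p interval produce the single-crossover classes L P f and l p F (122 + 128 = 250) plus the double crossovers (11).
RF(l–p) = (250 + 11) / 1207 = 261/1207 = 0.2162 → 21.6 cM.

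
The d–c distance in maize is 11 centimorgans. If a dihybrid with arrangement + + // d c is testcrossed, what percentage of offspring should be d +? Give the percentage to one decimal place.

A map distance of 11 centimorgans corresponds to a recombination frequency of 0.110.
The F1 is + + / d c, so d + is a recombinant gamete class with expected frequency r/2 = 0.110/2 = 0.0550.
That is 0.0550 = 5.5% of the progeny.

5.5%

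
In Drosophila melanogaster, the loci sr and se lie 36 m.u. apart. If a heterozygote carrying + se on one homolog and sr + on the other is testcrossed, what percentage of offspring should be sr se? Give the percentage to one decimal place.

A map distance of 36 m.u. corresponds to a recombination frequency of 0.360.
The F1 is + se / sr +, so sr se is a recombinant gamete class with expected frequency r/2 = 0.360/2 = 0.1800.
That is 0.1800 = 18.0% of the progeny.

18.0%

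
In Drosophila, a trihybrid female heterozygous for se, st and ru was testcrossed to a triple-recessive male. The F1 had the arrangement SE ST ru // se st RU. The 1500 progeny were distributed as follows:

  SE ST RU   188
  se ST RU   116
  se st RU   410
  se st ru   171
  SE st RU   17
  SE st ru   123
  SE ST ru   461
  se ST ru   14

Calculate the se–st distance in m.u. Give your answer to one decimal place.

18.0 m.u.

The two rarest classes, se ST ru and SE st RU, are the double crossovers. Comparing them with the parentals, only the se allele has switched, so se is the middle locus and the order is st – se – ru.
Crossovers in the st–se interval produce the single-crossover classes SE st ru and se ST RU (123 + 116 = 239) plus the double crossovers (31).
RF(st–se) = (239 + 31) / 1500 = 270/1500 = 0.1800 → 18.0 m.u.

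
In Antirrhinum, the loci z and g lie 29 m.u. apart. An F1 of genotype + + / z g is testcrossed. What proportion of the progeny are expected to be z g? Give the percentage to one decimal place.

35.5%

A map distance of 29 m.u. corresponds to a recombination frequency of 0.290.
The F1 is + + / z g, so z g is a parental gamete class with expected frequency (1 − r)/2 = 0.710/2 = 0.3550.
That is 0.3550 = 35.5% of the progeny.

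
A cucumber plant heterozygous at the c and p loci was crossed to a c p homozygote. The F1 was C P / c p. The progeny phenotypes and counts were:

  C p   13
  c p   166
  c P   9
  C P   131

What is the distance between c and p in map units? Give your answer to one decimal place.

The recombinant classes are C p and c P: 13 + 9 = 22.
Recombination frequency = 22/319 = 0.0690 ≈ 6.9%, i.e. 6.9 map units.

6.9 map units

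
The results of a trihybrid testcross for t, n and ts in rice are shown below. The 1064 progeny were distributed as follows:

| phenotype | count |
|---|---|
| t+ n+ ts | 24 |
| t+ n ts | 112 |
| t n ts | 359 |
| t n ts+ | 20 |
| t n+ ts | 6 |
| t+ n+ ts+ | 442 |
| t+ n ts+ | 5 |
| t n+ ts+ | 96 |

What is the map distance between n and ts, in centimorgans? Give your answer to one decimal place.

The two most frequent reciprocal classes, t n ts and t+ n+ ts+, are the parental types, so the F1 was t n ts / t+ n+ ts+.
The two rarest classes, t n+ ts and t+ n ts+, are the double crossovers. Comparing them with the parentals, only the n allele has switched, so n is the middle locus and the order is ts – n – t.
Crossovers in the ts–n interval produce the single-crossover classes t n ts+ and t+ n+ ts (20 + 24 = 44) plus the double crossovers (11).
RF(ts–n) = (44 + 11) / 1064 = 55/1064 = 0.0517 → 5.2 centimorgans.

5.2 centimorgans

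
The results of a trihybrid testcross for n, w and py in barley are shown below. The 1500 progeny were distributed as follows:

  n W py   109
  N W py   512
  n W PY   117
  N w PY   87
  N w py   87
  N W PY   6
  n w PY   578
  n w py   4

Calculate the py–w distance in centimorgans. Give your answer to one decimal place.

14.3 centimorgans

The two most frequent reciprocal classes, n w PY and N W py, are the parental types, so the F1 was n w PY / N W py.
The two rarest classes, n w py and N W PY, are the double crossovers. Comparing them with the parentals, only the py allele has switched, so py is the middle locus and the order is n – py – w.
Crossovers in the py–w interval produce the single-crossover classes n W PY and N w py (117 + 87 = 204) plus the double crossovers (10).
RF(py–w) = (204 + 10) / 1500 = 214/1500 = 0.1427 → 14.3 centimorgans.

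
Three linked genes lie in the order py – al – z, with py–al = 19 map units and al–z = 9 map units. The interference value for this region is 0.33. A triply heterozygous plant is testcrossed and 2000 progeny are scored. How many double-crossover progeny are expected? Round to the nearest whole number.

23

Map distances give recombination frequencies of 0.190 and 0.090 for the two intervals.
With interference 0.33 (so coincidence = 0.67), expected double-crossover frequency = 0.190 × 0.090 × 0.67 = 0.01146.
Expected number = 0.01146 × 2000 = 22.91 ≈ 23.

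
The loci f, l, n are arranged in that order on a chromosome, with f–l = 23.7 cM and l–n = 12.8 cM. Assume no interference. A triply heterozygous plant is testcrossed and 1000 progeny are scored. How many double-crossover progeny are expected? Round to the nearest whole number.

30

Map distances give recombination frequencies of 0.237 and 0.128 for the two intervals.
With no interference, expected double-crossover frequency = 0.237 × 0.128 = 0.03034.
Expected number = 0.03034 × 1000 = 30.34 ≈ 30.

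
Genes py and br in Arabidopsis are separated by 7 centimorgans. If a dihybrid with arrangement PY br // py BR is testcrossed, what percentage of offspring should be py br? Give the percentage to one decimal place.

A map distance of 7 centimorgans corresponds to a recombination frequency of 0.070.
The F1 is PY br / py BR, so py br is a recombinant gamete class with expected frequency r/2 = 0.070/2 = 0.0350.
That is 0.0350 = 3.5% of the progeny.

3.5%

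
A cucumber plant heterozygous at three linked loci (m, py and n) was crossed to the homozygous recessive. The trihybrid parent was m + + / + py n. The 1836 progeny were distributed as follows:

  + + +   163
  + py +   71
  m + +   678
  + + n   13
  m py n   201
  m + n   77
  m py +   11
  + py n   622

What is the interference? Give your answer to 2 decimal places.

The two rarest classes, m py + and + + n, are the double crossovers. Comparing them with the parentals, only the py allele has switched, so py is the middle locus and the order is n – py – m.
n–py: (148 + 24)/1836 = 0.0937; py–m: (364 + 24)/1836 = 0.2113.
Expected DCO frequency = 0.0937 × 0.2113 ≈ 0.01980; observed = 24/1836 ≈ 0.01307.
Coefficient of coincidence = 0.01307/0.01980 ≈ 0.66; interference = 1 − 0.66 = 0.34.

0.34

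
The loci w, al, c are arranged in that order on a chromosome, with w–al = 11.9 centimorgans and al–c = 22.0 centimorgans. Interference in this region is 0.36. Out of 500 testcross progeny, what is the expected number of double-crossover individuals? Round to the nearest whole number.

8

Map distances give recombination frequencies of 0.119 and 0.220 for the two intervals.
With interference 0.36 (so coincidence = 0.64), expected double-crossover frequency = 0.119 × 0.220 × 0.64 = 0.01676.
Expected number = 0.01676 × 500 = 8.38 ≈ 8.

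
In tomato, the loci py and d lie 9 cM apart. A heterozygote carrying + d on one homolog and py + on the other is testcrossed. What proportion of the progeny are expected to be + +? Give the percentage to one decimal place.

A map distance of 9 cM corresponds to a recombination frequency of 0.090.
The F1 is + d / py +, so + + is a recombinant gamete class with expected frequency r/2 = 0.090/2 = 0.0450.
That is 0.0450 = 4.5% of the progeny.

4.5%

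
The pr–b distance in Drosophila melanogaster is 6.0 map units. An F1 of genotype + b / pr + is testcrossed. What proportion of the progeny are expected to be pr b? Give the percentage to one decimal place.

3.0%

A map distance of 6.0 map units corresponds to a recombination frequency of 0.060.
The F1 is + b / pr +, so pr b is a recombinant gamete class with expected frequency r/2 = 0.060/2 = 0.0300.
That is 0.0300 = 3.0% of the progeny.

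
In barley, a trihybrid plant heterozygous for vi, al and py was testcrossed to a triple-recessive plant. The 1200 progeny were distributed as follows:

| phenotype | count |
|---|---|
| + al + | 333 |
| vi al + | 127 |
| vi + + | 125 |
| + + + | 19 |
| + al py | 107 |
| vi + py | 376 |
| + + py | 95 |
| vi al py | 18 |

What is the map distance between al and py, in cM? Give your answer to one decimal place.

The two most frequent reciprocal classes, + al + and vi + py, are the parental types, so the F1 was + al + / vi + py.
The two rarest classes, + + + and vi al py, are the double crossovers. Comparing them with the parentals, only the al allele has switched, so al is the middle locus and the order is py – al – vi.
Crossovers in the py–al interval produce the single-crossover classes + al py and vi + + (107 + 125 = 232) plus the double crossovers (37).
RF(py–al) = (232 + 37) / 1200 = 269/1200 = 0.2242 → 22.4 cM.

22.4 cM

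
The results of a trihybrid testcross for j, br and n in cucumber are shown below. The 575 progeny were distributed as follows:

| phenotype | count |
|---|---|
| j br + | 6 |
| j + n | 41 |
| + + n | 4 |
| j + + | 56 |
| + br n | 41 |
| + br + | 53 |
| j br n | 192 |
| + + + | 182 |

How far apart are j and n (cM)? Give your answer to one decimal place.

The two most frequent reciprocal classes, j br n and + + +, are the parental types, so the F1 was j br n / + + +.
The two rarest classes, j br + and + + n, are the double crossovers. Comparing them with the parentals, only the n allele has switched, so n is the middle locus and the order is j – n – br.
Crossovers in the j–n interval produce the single-crossover classes + br n and j + + (41 + 56 = 97) plus the double crossovers (10).
RF(j–n) = (97 + 10) / 575 = 107/575 = 0.1861 → 18.6 cM.

18.6 cM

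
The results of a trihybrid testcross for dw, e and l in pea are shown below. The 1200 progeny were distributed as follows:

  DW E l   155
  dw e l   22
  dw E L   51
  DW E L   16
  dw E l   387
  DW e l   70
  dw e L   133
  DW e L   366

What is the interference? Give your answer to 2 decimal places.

The two most frequent reciprocal classes, dw E l and DW e L, are the parental types, so the F1 was dw E l / DW e L.
The two rarest classes, dw e l and DW E L, are the double crossovers. Comparing them with the parentals, only the e allele has switched, so e is the middle locus and the order is dw – e – l.
dw–e: (288 + 38)/1200 = 0.2717; e–l: (121 + 38)/1200 = 0.1325.
Expected DCO frequency = 0.2717 × 0.1325 ≈ 0.03600; observed = 38/1200 ≈ 0.03167.
Coefficient of coincidence = 0.03167/0.03600 ≈ 0.88; interference = 1 − 0.88 = 0.12.

0.12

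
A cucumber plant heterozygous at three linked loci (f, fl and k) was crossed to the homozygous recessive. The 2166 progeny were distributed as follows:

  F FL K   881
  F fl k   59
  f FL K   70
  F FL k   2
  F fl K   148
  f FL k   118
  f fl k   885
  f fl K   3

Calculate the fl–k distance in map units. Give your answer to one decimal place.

12.5 map units

The two most frequent reciprocal classes, F FL K and f fl k, are the parental types, so the F1 was F FL K / f fl k.
The two rarest classes, F FL k and f fl K, are the double crossovers. Comparing them with the parentals, only the k allele has switched, so k is the middle locus and the order is fl – k – f.
Crossovers in the fl–k interval produce the single-crossover classes F fl K and f FL k (148 + 118 = 266) plus the double crossovers (5).
RF(fl–k) = (266 + 5) / 2166 = 271/2166 = 0.1251 → 12.5 map units.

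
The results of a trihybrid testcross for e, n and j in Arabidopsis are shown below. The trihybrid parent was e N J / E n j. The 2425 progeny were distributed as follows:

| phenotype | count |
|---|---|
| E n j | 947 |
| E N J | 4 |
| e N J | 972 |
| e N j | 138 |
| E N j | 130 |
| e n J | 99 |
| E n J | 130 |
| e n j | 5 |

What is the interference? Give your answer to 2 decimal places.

0.67

The two rarest classes, E N J and e n j, are the double crossovers. Comparing them with the parentals, only the e allele has switched, so e is the middle locus and the order is j – e – n.
j–e: (268 + 9)/2425 = 0.1142; e–n: (229 + 9)/2425 = 0.0981.
Expected DCO frequency = 0.1142 × 0.0981 ≈ 0.01120; observed = 9/2425 ≈ 0.00371.
Coefficient of coincidence = 0.00371/0.01120 ≈ 0.33; interference = 1 − 0.33 = 0.67.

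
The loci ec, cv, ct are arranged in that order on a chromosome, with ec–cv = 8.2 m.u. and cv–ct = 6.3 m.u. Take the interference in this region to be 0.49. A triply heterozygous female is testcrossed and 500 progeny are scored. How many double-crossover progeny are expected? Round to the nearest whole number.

Map distances give recombination frequencies of 0.082 and 0.063 for the two intervals.
With interference 0.49 (so coincidence = 0.51), expected double-crossover frequency = 0.082 × 0.063 × 0.51 = 0.00263.
Expected number = 0.00263 × 500 = 1.32 ≈ 1.

1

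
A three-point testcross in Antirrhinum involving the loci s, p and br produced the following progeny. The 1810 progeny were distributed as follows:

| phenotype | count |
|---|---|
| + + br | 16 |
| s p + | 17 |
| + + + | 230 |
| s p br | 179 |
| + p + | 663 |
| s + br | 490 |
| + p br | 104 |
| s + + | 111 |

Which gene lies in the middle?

The two most frequent reciprocal classes, + p + and s + br, are the parental types, so the F1 was + p + / s + br.
The two rarest classes, s p + and + + br, are the double crossovers. Comparing them with the parentals, only the s allele has switched, so s is the middle locus and the order is br – s – p.

s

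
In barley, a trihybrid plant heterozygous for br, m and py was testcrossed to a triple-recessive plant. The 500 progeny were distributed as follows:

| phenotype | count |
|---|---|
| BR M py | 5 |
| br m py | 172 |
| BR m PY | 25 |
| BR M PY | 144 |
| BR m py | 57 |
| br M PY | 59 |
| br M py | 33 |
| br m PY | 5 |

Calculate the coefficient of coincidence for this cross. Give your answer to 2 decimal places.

The two most frequent reciprocal classes, br m py and BR M PY, are the parental types, so the F1 was br m py / BR M PY.
The two rarest classes, br m PY and BR M py, are the double crossovers. Comparing them with the parentals, only the py allele has switched, so py is the middle locus and the order is br – py – m.
br–py: (116 + 10)/500 = 0.2520; py–m: (58 + 10)/500 = 0.1360.
Expected DCO frequency = 0.2520 × 0.1360 ≈ 0.03427; observed = 10/500 ≈ 0.02000.
Coefficient of coincidence = 0.02000/0.03427 ≈ 0.58.

0.58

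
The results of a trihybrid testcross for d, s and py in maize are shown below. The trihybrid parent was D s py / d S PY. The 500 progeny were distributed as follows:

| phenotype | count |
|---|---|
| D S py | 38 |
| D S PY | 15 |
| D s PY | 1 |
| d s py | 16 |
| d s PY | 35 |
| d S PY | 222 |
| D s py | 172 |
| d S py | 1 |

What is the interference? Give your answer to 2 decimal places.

0.60

The two rarest classes, D s PY and d S py, are the double crossovers. Comparing them with the parentals, only the py allele has switched, so py is the middle locus and the order is d – py – s.
d–py: (31 + 2)/500 = 0.0660; py–s: (73 + 2)/500 = 0.1500.
Expected DCO frequency = 0.0660 × 0.1500 ≈ 0.00990; observed = 2/500 ≈ 0.00400.
Coefficient of coincidence = 0.00400/0.00990 ≈ 0.40; interference = 1 − 0.40 = 0.60.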